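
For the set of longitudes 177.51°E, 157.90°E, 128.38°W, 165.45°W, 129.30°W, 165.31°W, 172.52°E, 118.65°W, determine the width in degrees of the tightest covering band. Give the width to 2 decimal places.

83.45°

Sort the longitudes: -165.45°, -165.31°, -129.30°, -128.38°, -118.65°, +157.90°, +172.52°, +177.51°.
Eastward gaps between consecutive values (wrapping around): 0.14°, 36.01°, 0.92°, 9.73°, 276.55°, 14.62°, 4.99°, 17.04°.
Largest gap = 276.55° ⇒ minimal covering band is its complement: 360° − 276.55° = 83.45°.
Band runs from +157.90° eastward to -118.65°, crossing the antimeridian.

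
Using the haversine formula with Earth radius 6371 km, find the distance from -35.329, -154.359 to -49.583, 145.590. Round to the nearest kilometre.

Δλ = 145.590 − -154.359 = 299.949°; wrapped into (−180°, 180°]: -60.051°.
Δφ = -49.583 − -35.329 = -14.254°.
a = sin²(Δφ/2) + cos φ₁ · cos φ₂ · sin²(Δλ/2) = 0.147834.
c = 2·atan2(√a, √(1−a)) = 0.78932 rad → d = 6371·c ≈ 5028.73 km.

5029 km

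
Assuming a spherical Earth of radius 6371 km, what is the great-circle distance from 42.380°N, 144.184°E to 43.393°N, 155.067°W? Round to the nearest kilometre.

Δλ = -155.067 − 144.184 = -299.251°; wrapped into (−180°, 180°]: 60.749°.
Δφ = 43.393 − 42.380 = 1.013°.
a = sin²(Δφ/2) + cos φ₁ · cos φ₂ · sin²(Δλ/2) = 0.137322.
c = 2·atan2(√a, √(1−a)) = 0.75924 rad → d = 6371·c ≈ 4837.15 km.

4837 km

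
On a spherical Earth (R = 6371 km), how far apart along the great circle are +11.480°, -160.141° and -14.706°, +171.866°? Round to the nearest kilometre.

4241 km

Δλ = 171.866 − -160.141 = 332.007°; wrapped into (−180°, 180°]: -27.993°.
Δφ = -14.706 − 11.480 = -26.186°.
a = sin²(Δφ/2) + cos φ₁ · cos φ₂ · sin²(Δλ/2) = 0.106766.
c = 2·atan2(√a, √(1−a)) = 0.66573 rad → d = 6371·c ≈ 4241.35 km.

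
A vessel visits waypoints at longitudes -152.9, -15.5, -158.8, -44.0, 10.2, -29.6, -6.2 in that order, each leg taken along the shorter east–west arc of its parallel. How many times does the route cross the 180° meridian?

Leg 1: -152.9° → -15.5°, shortest Δλ = 137.4° (east) — does not cross 180°.
Leg 2: -15.5° → -158.8°, shortest Δλ = -143.3° (west) — does not cross 180°.
Leg 3: -158.8° → -44.0°, shortest Δλ = 114.8° (east) — does not cross 180°.
Leg 4: -44.0° → +10.2°, shortest Δλ = 54.2° (east) — does not cross 180°.
Leg 5: +10.2° → -29.6°, shortest Δλ = -39.8° (west) — does not cross 180°.
Leg 6: -29.6° → -6.2°, shortest Δλ = 23.4° (east) — does not cross 180°.
Total crossings: 0.

0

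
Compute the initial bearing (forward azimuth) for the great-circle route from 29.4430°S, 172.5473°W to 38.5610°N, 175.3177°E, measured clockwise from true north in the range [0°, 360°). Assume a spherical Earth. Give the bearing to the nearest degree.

Δλ = 175.3177 − -172.5473 = 347.8650°; wrapped into (−180°, 180°]: -12.1350°.
θ = atan2( sin Δλ · cos φ₂ , cos φ₁ · sin φ₂ − sin φ₁ · cos φ₂ · cos Δλ )
  = atan2(-0.16438, 0.91862) = -10.145° → normalised to [0°, 360°): 349.855°.

350°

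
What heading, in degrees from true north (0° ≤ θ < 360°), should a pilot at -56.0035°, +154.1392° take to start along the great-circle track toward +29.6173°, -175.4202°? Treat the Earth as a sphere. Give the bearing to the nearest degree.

26°

Δλ = -175.4202 − 154.1392 = -329.5594°; wrapped into (−180°, 180°]: 30.4406°.
θ = atan2( sin Δλ · cos φ₂ , cos φ₁ · sin φ₂ − sin φ₁ · cos φ₂ · cos Δλ )
  = atan2(0.44045, 0.89773) = 26.134° → normalised to [0°, 360°): 26.134°.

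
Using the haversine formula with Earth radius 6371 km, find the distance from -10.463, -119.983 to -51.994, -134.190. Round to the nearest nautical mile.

2588 nmi

Δλ = -134.190 − -119.983 = -14.207°.
Δφ = -51.994 − -10.463 = -41.531°.
a = sin²(Δφ/2) + cos φ₁ · cos φ₂ · sin²(Δλ/2) = 0.134961.
c = 2·atan2(√a, √(1−a)) = 0.75236 rad → d = 6371·c ≈ 4793.29 km ≈ 2588.17 nmi.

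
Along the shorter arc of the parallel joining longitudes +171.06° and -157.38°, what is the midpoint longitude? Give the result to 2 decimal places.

Signed shortest Δλ from +171.06° to -157.38° is +31.56°.
Midpoint longitude = +171.06° + (+31.56°)/2 = +171.06° + 15.78° = +186.84°.
Normalise into (−180°, 180°]: -173.16°.
(The naïve average (+171.06 + -157.38)/2 = 6.84° is on the wrong side of the globe.)

-173.16°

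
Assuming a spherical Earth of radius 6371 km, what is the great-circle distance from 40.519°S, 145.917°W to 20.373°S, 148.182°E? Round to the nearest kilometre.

Δλ = 148.182 − -145.917 = 294.099°; wrapped into (−180°, 180°]: -65.901°.
Δφ = -20.373 − -40.519 = 20.146°.
a = sin²(Δφ/2) + cos φ₁ · cos φ₂ · sin²(Δλ/2) = 0.241420.
c = 2·atan2(√a, √(1−a)) = 1.02727 rad → d = 6371·c ≈ 6544.71 km.

6545 km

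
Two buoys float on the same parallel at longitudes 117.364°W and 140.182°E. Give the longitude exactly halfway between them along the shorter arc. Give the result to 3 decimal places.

168.591°W

Signed shortest Δλ from -117.364° to +140.182° is -102.454°.
Midpoint longitude = -117.364° + (-102.454°)/2 = -117.364° − 51.227° = -168.591°.
(The naïve average (-117.364 + +140.182)/2 = 11.409° is on the wrong side of the globe.)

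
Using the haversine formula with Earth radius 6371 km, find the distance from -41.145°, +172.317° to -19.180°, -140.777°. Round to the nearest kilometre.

Δλ = -140.777 − 172.317 = -313.094°; wrapped into (−180°, 180°]: 46.906°.
Δφ = -19.180 − -41.145 = 21.965°.
a = sin²(Δφ/2) + cos φ₁ · cos φ₂ · sin²(Δλ/2) = 0.148956.
c = 2·atan2(√a, √(1−a)) = 0.79247 rad → d = 6371·c ≈ 5048.83 km.

5049 km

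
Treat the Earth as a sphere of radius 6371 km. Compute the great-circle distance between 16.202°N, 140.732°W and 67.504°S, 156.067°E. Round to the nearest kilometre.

10595 km

Δλ = 156.067 − -140.732 = 296.799°; wrapped into (−180°, 180°]: -63.201°.
Δφ = -67.504 − 16.202 = -83.706°.
a = sin²(Δφ/2) + cos φ₁ · cos φ₂ · sin²(Δλ/2) = 0.546068.
c = 2·atan2(√a, √(1−a)) = 1.66306 rad → d = 6371·c ≈ 10595.37 km.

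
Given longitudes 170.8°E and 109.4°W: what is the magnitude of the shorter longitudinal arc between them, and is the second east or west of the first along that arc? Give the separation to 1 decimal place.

Raw difference: -109.4 − 170.8 = -280.2°.
Normalise into (−180°, 180°]: -280.2° + 360° = 79.8°.
Positive ⇒ the second point lies to the east; separation 79.8°.

79.8° east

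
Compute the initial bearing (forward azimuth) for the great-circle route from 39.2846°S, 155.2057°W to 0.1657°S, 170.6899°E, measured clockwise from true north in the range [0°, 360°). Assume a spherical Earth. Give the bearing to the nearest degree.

Δλ = 170.6899 − -155.2057 = 325.8956°; wrapped into (−180°, 180°]: -34.1044°.
θ = atan2( sin Δλ · cos φ₂ , cos φ₁ · sin φ₂ − sin φ₁ · cos φ₂ · cos Δλ )
  = atan2(-0.56070, 0.52204) = -47.045° → normalised to [0°, 360°): 312.955°.

313°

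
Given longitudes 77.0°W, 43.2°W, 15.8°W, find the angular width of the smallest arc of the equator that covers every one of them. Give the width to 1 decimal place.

61.2°

Sort the longitudes: -77.0°, -43.2°, -15.8°.
Eastward gaps between consecutive values (wrapping around): 33.8°, 27.4°, 298.8°.
Largest gap = 298.8° ⇒ minimal covering band is its complement: 360° − 298.8° = 61.2°.
Band runs from -77.0° eastward to -15.8°.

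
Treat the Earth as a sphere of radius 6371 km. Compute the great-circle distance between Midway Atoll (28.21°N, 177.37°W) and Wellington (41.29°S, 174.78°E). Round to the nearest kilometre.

7770 km

Δλ = 174.78 − -177.37 = 352.15°; wrapped into (−180°, 180°]: -7.85°.
Δφ = -41.29 − 28.21 = -69.50°.
a = sin²(Δφ/2) + cos φ₁ · cos φ₂ · sin²(Δλ/2) = 0.327999.
c = 2·atan2(√a, √(1−a)) = 1.21962 rad → d = 6371·c ≈ 7770.20 km.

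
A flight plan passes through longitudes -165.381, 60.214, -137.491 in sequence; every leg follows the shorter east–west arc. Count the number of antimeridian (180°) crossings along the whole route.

Leg 1: -165.381° → +60.214°, shortest Δλ = -134.405° (west) — crosses 180°.
Leg 2: +60.214° → -137.491°, shortest Δλ = 162.295° (east) — crosses 180°.
Total crossings: 2.

2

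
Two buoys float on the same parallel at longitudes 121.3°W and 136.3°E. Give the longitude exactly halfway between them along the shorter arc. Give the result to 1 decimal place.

172.5°W

Signed shortest Δλ from -121.3° to +136.3° is -102.4°.
Midpoint longitude = -121.3° + (-102.4°)/2 = -121.3° − 51.2° = -172.5°.
(The naïve average (-121.3 + +136.3)/2 = 7.5° is on the wrong side of the globe.)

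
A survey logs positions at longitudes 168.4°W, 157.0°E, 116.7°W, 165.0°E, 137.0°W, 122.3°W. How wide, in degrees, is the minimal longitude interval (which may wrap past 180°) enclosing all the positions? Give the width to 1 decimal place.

86.3°

Sort the longitudes: -168.4°, -137.0°, -122.3°, -116.7°, +157.0°, +165.0°.
Eastward gaps between consecutive values (wrapping around): 31.4°, 14.7°, 5.6°, 273.7°, 8.0°, 26.6°.
Largest gap = 273.7° ⇒ minimal covering band is its complement: 360° − 273.7° = 86.3°.
Band runs from +157.0° eastward to -116.7°, crossing the antimeridian.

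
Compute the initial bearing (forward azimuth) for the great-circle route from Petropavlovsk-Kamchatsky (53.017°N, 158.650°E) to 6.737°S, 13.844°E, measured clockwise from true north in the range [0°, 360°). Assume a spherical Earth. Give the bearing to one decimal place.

Δλ = 13.844 − 158.650 = -144.806°.
θ = atan2( sin Δλ · cos φ₂ , cos φ₁ · sin φ₂ − sin φ₁ · cos φ₂ · cos Δλ )
  = atan2(-0.57237, 0.57772) = -44.734° → normalised to [0°, 360°): 315.266°.

315.3°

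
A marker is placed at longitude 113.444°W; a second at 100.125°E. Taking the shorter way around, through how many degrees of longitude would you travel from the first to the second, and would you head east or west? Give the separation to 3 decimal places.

146.431° west

Raw difference: 100.125 − -113.444 = 213.569°.
Normalise into (−180°, 180°]: 213.569° − 360° = -146.431°.
Negative ⇒ the second point lies to the west; separation 146.431°.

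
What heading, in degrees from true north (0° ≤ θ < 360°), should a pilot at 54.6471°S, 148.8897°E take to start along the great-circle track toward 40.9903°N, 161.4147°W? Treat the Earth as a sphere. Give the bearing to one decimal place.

36.5°

Δλ = -161.4147 − 148.8897 = -310.3044°; wrapped into (−180°, 180°]: 49.6956°.
θ = atan2( sin Δλ · cos φ₂ , cos φ₁ · sin φ₂ − sin φ₁ · cos φ₂ · cos Δλ )
  = atan2(0.57564, 0.77775) = 36.506° → normalised to [0°, 360°): 36.506°.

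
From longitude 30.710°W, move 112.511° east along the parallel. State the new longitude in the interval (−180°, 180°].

Start at -30.710°; shift +112.511° → +81.801°.
+81.801° already lies in (−180°, 180°].

81.801°E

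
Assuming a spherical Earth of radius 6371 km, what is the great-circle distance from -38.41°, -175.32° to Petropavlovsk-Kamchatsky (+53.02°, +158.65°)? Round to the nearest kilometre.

Δλ = 158.65 − -175.32 = 333.97°; wrapped into (−180°, 180°]: -26.03°.
Δφ = 53.02 − -38.41 = 91.43°.
a = sin²(Δφ/2) + cos φ₁ · cos φ₂ · sin²(Δλ/2) = 0.536384.
c = 2·atan2(√a, √(1−a)) = 1.64363 rad → d = 6371·c ≈ 10471.56 km.

10472 km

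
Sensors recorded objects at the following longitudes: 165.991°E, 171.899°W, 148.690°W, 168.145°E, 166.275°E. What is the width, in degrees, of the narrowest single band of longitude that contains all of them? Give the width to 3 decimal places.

Sort the longitudes: -171.899°, -148.690°, +165.991°, +166.275°, +168.145°.
Eastward gaps between consecutive values (wrapping around): 23.209°, 314.681°, 0.284°, 1.870°, 19.956°.
Largest gap = 314.681° ⇒ minimal covering band is its complement: 360° − 314.681° = 45.319°.
Band runs from +165.991° eastward to -148.690°, crossing the antimeridian.

45.319°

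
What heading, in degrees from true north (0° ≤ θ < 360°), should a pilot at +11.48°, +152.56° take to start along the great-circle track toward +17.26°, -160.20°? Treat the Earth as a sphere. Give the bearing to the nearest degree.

77°

Δλ = -160.20 − 152.56 = -312.76°; wrapped into (−180°, 180°]: 47.24°.
θ = atan2( sin Δλ · cos φ₂ , cos φ₁ · sin φ₂ − sin φ₁ · cos φ₂ · cos Δλ )
  = atan2(0.70114, 0.16173) = 77.011° → normalised to [0°, 360°): 77.011°.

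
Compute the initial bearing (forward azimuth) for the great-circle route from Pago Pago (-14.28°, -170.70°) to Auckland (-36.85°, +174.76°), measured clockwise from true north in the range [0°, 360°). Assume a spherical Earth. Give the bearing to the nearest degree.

Δλ = 174.76 − -170.70 = 345.46°; wrapped into (−180°, 180°]: -14.54°.
θ = atan2( sin Δλ · cos φ₂ , cos φ₁ · sin φ₂ − sin φ₁ · cos φ₂ · cos Δλ )
  = atan2(-0.20090, -0.39013) = -152.754° → normalised to [0°, 360°): 207.246°.

207°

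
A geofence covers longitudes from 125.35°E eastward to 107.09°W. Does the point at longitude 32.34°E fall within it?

Band width going east from +125.35° to -107.09°: ((-107.09 − 125.35) mod 360) = 127.56°.
Offset of +32.34° east of the west edge: ((32.34 − 125.35) mod 360) = 266.99°.
266.99° > 127.56° ⇒ outside.

No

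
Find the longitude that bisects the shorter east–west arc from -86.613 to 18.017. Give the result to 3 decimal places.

Signed shortest Δλ from -86.613° to +18.017° is +104.630°.
Midpoint longitude = -86.613° + (+104.630°)/2 = -86.613° + 52.315° = -34.298°.

-34.298°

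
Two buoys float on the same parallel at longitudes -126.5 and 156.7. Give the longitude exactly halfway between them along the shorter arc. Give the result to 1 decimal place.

Signed shortest Δλ from -126.5° to +156.7° is -76.8°.
Midpoint longitude = -126.5° + (-76.8°)/2 = -126.5° − 38.4° = -164.9°.
(The naïve average (-126.5 + +156.7)/2 = 15.1° is on the wrong side of the globe.)

-164.9°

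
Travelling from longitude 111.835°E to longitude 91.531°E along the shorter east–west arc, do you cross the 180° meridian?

No

Signed shortest Δλ = ((91.531 − 111.835 + 180) mod 360) − 180 = -20.304°.
Going west by 20.304° from +111.835° reaches +91.531° without touching 180°.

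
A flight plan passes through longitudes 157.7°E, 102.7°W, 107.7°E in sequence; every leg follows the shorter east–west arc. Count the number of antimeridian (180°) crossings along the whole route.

Leg 1: +157.7° → -102.7°, shortest Δλ = 99.6° (east) — crosses 180°.
Leg 2: -102.7° → +107.7°, shortest Δλ = -149.6° (west) — crosses 180°.
Total crossings: 2.

2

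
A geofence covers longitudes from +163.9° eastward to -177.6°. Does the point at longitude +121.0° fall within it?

No

Band width going east from +163.9° to -177.6°: ((-177.6 − 163.9) mod 360) = 18.5°.
Offset of +121.0° east of the west edge: ((121.0 − 163.9) mod 360) = 317.1°.
317.1° > 18.5° ⇒ outside.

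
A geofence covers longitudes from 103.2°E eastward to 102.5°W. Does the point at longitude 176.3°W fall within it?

Yes

Band width going east from +103.2° to -102.5°: ((-102.5 − 103.2) mod 360) = 154.3°.
Offset of -176.3° east of the west edge: ((-176.3 − 103.2) mod 360) = 80.5°.
80.5° ≤ 154.3° ⇒ inside.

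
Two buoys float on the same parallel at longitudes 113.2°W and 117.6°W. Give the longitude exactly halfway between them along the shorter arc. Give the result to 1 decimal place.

115.4°W

Signed shortest Δλ from -113.2° to -117.6° is -4.4°.
Midpoint longitude = -113.2° + (-4.4°)/2 = -113.2° − 2.2° = -115.4°.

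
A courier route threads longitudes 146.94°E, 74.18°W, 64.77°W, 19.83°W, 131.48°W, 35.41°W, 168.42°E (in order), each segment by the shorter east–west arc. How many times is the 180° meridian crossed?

Leg 1: +146.94° → -74.18°, shortest Δλ = 138.88° (east) — crosses 180°.
Leg 2: -74.18° → -64.77°, shortest Δλ = 9.41° (east) — does not cross 180°.
Leg 3: -64.77° → -19.83°, shortest Δλ = 44.94° (east) — does not cross 180°.
Leg 4: -19.83° → -131.48°, shortest Δλ = -111.65° (west) — does not cross 180°.
Leg 5: -131.48° → -35.41°, shortest Δλ = 96.07° (east) — does not cross 180°.
Leg 6: -35.41° → +168.42°, shortest Δλ = -156.17° (west) — crosses 180°.
Total crossings: 2.

2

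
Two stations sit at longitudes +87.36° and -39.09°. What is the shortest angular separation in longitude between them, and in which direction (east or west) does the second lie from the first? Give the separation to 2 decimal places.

126.45° west

Raw difference: -39.09 − 87.36 = -126.45°.
Normalise into (−180°, 180°]: -126.45° stays -126.45°.
Negative ⇒ the second point lies to the west; separation 126.45°.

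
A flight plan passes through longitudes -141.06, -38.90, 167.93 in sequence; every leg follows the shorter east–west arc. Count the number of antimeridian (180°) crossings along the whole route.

Leg 1: -141.06° → -38.90°, shortest Δλ = 102.16° (east) — does not cross 180°.
Leg 2: -38.90° → +167.93°, shortest Δλ = -153.17° (west) — crosses 180°.
Total crossings: 1.

1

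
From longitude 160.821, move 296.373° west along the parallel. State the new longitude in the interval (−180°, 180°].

-135.552°

Start at +160.821°; shift −296.373° → -135.552°.
-135.552° already lies in (−180°, 180°].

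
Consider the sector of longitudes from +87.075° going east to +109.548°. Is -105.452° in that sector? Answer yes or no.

Band width going east from +87.075° to +109.548°: ((109.548 − 87.075) mod 360) = 22.473°.
Offset of -105.452° east of the west edge: ((-105.452 − 87.075) mod 360) = 167.473°.
167.473° > 22.473° ⇒ outside.

No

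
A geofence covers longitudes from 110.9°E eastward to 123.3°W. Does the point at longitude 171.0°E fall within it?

Band width going east from +110.9° to -123.3°: ((-123.3 − 110.9) mod 360) = 125.8°.
Offset of +171.0° east of the west edge: ((171.0 − 110.9) mod 360) = 60.1°.
60.1° ≤ 125.8° ⇒ inside.

Yes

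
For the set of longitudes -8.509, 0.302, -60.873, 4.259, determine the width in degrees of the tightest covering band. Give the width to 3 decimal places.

Sort the longitudes: -60.873°, -8.509°, +0.302°, +4.259°.
Eastward gaps between consecutive values (wrapping around): 52.364°, 8.811°, 3.957°, 294.868°.
Largest gap = 294.868° ⇒ minimal covering band is its complement: 360° − 294.868° = 65.132°.
Band runs from -60.873° eastward to +4.259°.

65.132°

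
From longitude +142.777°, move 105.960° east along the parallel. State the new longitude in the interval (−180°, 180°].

Start at +142.777°; shift +105.960° → +248.737°.
+248.737° lies outside (−180°, 180°]; subtract 360° → -111.263°.

-111.263°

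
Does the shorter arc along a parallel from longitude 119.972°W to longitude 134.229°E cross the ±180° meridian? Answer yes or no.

Yes

Naïve |134.229 − -119.972| = 254.201° > 180°, so the shorter arc goes the other way round — across 180°.
Signed shortest Δλ = ((134.229 − -119.972 + 180) mod 360) − 180 = -105.799°.
Going west by 105.799° from -119.972° passes through 180° before reaching +134.229°.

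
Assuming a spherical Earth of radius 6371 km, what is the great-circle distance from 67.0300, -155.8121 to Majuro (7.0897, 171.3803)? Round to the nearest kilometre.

7111 km

Δλ = 171.3803 − -155.8121 = 327.1924°; wrapped into (−180°, 180°]: -32.8076°.
Δφ = 7.0897 − 67.0300 = -59.9403°.
a = sin²(Δφ/2) + cos φ₁ · cos φ₂ · sin²(Δλ/2) = 0.280434.
c = 2·atan2(√a, √(1−a)) = 1.11616 rad → d = 6371·c ≈ 7111.09 km.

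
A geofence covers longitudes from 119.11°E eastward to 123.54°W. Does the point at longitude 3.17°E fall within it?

No

Band width going east from +119.11° to -123.54°: ((-123.54 − 119.11) mod 360) = 117.35°.
Offset of +3.17° east of the west edge: ((3.17 − 119.11) mod 360) = 244.06°.
244.06° > 117.35° ⇒ outside.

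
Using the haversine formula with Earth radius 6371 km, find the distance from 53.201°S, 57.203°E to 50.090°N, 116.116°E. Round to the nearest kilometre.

12739 km

Δλ = 116.116 − 57.203 = 58.913°.
Δφ = 50.090 − -53.201 = 103.291°.
a = sin²(Δφ/2) + cos φ₁ · cos φ₂ · sin²(Δλ/2) = 0.707887.
c = 2·atan2(√a, √(1−a)) = 1.99959 rad → d = 6371·c ≈ 12739.39 km.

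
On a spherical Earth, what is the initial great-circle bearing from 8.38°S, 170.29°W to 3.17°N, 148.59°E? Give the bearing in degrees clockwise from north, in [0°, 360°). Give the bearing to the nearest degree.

284°

Δλ = 148.59 − -170.29 = 318.88°; wrapped into (−180°, 180°]: -41.12°.
θ = atan2( sin Δλ · cos φ₂ , cos φ₁ · sin φ₂ − sin φ₁ · cos φ₂ · cos Δλ )
  = atan2(-0.65663, 0.16433) = -75.950° → normalised to [0°, 360°): 284.050°.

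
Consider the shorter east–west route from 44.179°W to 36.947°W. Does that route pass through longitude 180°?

No

Signed shortest Δλ = ((-36.947 − -44.179 + 180) mod 360) − 180 = 7.232°.
Going east by 7.232° from -44.179° reaches -36.947° without touching 180°.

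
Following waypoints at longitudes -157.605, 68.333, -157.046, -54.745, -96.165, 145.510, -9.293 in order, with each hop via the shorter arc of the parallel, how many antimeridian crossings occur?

Leg 1: -157.605° → +68.333°, shortest Δλ = -134.062° (west) — crosses 180°.
Leg 2: +68.333° → -157.046°, shortest Δλ = 134.621° (east) — crosses 180°.
Leg 3: -157.046° → -54.745°, shortest Δλ = 102.301° (east) — does not cross 180°.
Leg 4: -54.745° → -96.165°, shortest Δλ = -41.42° (west) — does not cross 180°.
Leg 5: -96.165° → +145.510°, shortest Δλ = -118.325° (west) — crosses 180°.
Leg 6: +145.510° → -9.293°, shortest Δλ = -154.803° (west) — does not cross 180°.
Total crossings: 3.

3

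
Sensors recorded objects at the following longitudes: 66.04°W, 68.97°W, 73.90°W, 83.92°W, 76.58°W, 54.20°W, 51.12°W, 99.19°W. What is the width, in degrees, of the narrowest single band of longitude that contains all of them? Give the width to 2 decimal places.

Sort the longitudes: -99.19°, -83.92°, -76.58°, -73.90°, -68.97°, -66.04°, -54.20°, -51.12°.
Eastward gaps between consecutive values (wrapping around): 15.27°, 7.34°, 2.68°, 4.93°, 2.93°, 11.84°, 3.08°, 311.93°.
Largest gap = 311.93° ⇒ minimal covering band is its complement: 360° − 311.93° = 48.07°.
Band runs from -99.19° eastward to -51.12°.

48.07°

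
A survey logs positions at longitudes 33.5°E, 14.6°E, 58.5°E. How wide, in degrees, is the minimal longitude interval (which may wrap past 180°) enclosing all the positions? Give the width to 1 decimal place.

Sort the longitudes: +14.6°, +33.5°, +58.5°.
Eastward gaps between consecutive values (wrapping around): 18.9°, 25.0°, 316.1°.
Largest gap = 316.1° ⇒ minimal covering band is its complement: 360° − 316.1° = 43.9°.
Band runs from +14.6° eastward to +58.5°.

43.9°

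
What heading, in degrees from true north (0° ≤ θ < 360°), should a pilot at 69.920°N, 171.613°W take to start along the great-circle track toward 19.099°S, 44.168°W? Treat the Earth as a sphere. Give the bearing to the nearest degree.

60°

Δλ = -44.168 − -171.613 = 127.445°.
θ = atan2( sin Δλ · cos φ₂ , cos φ₁ · sin φ₂ − sin φ₁ · cos φ₂ · cos Δλ )
  = atan2(0.75023, 0.42727) = 60.338° → normalised to [0°, 360°): 60.338°.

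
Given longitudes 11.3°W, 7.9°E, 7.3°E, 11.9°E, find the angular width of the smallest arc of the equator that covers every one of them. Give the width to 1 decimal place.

23.2°

Sort the longitudes: -11.3°, +7.3°, +7.9°, +11.9°.
Eastward gaps between consecutive values (wrapping around): 18.6°, 0.6°, 4.0°, 336.8°.
Largest gap = 336.8° ⇒ minimal covering band is its complement: 360° − 336.8° = 23.2°.
Band runs from -11.3° eastward to +11.9°.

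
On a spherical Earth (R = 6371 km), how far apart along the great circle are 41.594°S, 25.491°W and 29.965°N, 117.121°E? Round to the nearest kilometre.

16437 km

Δλ = 117.121 − -25.491 = 142.612°.
Δφ = 29.965 − -41.594 = 71.559°.
a = sin²(Δφ/2) + cos φ₁ · cos φ₂ · sin²(Δλ/2) = 0.923178.
c = 2·atan2(√a, √(1−a)) = 2.57990 rad → d = 6371·c ≈ 16436.57 km.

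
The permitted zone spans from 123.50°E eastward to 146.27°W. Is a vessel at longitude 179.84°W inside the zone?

Yes

Band width going east from +123.50° to -146.27°: ((-146.27 − 123.50) mod 360) = 90.23°.
Offset of -179.84° east of the west edge: ((-179.84 − 123.50) mod 360) = 56.66°.
56.66° ≤ 90.23° ⇒ inside.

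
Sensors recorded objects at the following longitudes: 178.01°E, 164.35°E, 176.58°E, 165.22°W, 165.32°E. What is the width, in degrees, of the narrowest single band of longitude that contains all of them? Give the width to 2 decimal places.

30.43°

Sort the longitudes: -165.22°, +164.35°, +165.32°, +176.58°, +178.01°.
Eastward gaps between consecutive values (wrapping around): 329.57°, 0.97°, 11.26°, 1.43°, 16.77°.
Largest gap = 329.57° ⇒ minimal covering band is its complement: 360° − 329.57° = 30.43°.
Band runs from +164.35° eastward to -165.22°, crossing the antimeridian.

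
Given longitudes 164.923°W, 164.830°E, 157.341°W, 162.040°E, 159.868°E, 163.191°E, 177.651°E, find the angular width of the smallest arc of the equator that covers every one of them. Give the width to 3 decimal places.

Sort the longitudes: -164.923°, -157.341°, +159.868°, +162.040°, +163.191°, +164.830°, +177.651°.
Eastward gaps between consecutive values (wrapping around): 7.582°, 317.209°, 2.172°, 1.151°, 1.639°, 12.821°, 17.426°.
Largest gap = 317.209° ⇒ minimal covering band is its complement: 360° − 317.209° = 42.791°.
Band runs from +159.868° eastward to -157.341°, crossing the antimeridian.

42.791°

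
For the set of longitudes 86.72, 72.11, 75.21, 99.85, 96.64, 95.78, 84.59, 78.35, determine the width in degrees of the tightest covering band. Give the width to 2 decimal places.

27.74°

Sort the longitudes: +72.11°, +75.21°, +78.35°, +84.59°, +86.72°, +95.78°, +96.64°, +99.85°.
Eastward gaps between consecutive values (wrapping around): 3.10°, 3.14°, 6.24°, 2.13°, 9.06°, 0.86°, 3.21°, 332.26°.
Largest gap = 332.26° ⇒ minimal covering band is its complement: 360° − 332.26° = 27.74°.
Band runs from +72.11° eastward to +99.85°.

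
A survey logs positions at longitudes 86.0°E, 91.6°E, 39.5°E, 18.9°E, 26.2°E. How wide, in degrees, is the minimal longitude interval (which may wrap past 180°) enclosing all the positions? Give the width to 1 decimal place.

72.7°

Sort the longitudes: +18.9°, +26.2°, +39.5°, +86.0°, +91.6°.
Eastward gaps between consecutive values (wrapping around): 7.3°, 13.3°, 46.5°, 5.6°, 287.3°.
Largest gap = 287.3° ⇒ minimal covering band is its complement: 360° − 287.3° = 72.7°.
Band runs from +18.9° eastward to +91.6°.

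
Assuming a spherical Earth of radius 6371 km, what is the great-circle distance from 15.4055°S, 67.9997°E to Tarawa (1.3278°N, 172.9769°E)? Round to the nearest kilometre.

11652 km

Δλ = 172.9769 − 67.9997 = 104.9772°.
Δφ = 1.3278 − -15.4055 = 16.7333°.
a = sin²(Δφ/2) + cos φ₁ · cos φ₂ · sin²(Δλ/2) = 0.627619.
c = 2·atan2(√a, √(1−a)) = 1.82889 rad → d = 6371·c ≈ 11651.86 km.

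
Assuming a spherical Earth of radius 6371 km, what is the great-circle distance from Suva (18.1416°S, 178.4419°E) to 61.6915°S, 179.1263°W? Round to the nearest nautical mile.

2617 nmi

Δλ = -179.1263 − 178.4419 = -357.5682°; wrapped into (−180°, 180°]: 2.4318°.
Δφ = -61.6915 − -18.1416 = -43.5499°.
a = sin²(Δφ/2) + cos φ₁ · cos φ₂ · sin²(Δλ/2) = 0.137816.
c = 2·atan2(√a, √(1−a)) = 0.76068 rad → d = 6371·c ≈ 4846.28 km ≈ 2616.78 nmi.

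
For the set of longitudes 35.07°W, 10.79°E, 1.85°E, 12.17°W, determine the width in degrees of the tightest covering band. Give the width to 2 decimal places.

45.86°

Sort the longitudes: -35.07°, -12.17°, +1.85°, +10.79°.
Eastward gaps between consecutive values (wrapping around): 22.90°, 14.02°, 8.94°, 314.14°.
Largest gap = 314.14° ⇒ minimal covering band is its complement: 360° − 314.14° = 45.86°.
Band runs from -35.07° eastward to +10.79°.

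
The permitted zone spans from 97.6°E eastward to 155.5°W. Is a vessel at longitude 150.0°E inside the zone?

Band width going east from +97.6° to -155.5°: ((-155.5 − 97.6) mod 360) = 106.9°.
Offset of +150.0° east of the west edge: ((150.0 − 97.6) mod 360) = 52.4°.
52.4° ≤ 106.9° ⇒ inside.

Yes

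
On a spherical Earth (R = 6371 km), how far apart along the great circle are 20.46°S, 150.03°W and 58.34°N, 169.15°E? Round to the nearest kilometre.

Δλ = 169.15 − -150.03 = 319.18°; wrapped into (−180°, 180°]: -40.82°.
Δφ = 58.34 − -20.46 = 78.80°.
a = sin²(Δφ/2) + cos φ₁ · cos φ₂ · sin²(Δλ/2) = 0.462690.
c = 2·atan2(√a, √(1−a)) = 1.49611 rad → d = 6371·c ≈ 9531.69 km.

9532 km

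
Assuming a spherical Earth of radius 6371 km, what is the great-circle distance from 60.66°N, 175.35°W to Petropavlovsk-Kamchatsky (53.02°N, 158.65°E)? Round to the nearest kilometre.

1778 km

Δλ = 158.65 − -175.35 = 334.00°; wrapped into (−180°, 180°]: -26.00°.
Δφ = 53.02 − 60.66 = -7.64°.
a = sin²(Δφ/2) + cos φ₁ · cos φ₂ · sin²(Δλ/2) = 0.019354.
c = 2·atan2(√a, √(1−a)) = 0.27914 rad → d = 6371·c ≈ 1778.40 km.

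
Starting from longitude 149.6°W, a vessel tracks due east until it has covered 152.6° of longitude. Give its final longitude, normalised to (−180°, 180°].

Start at -149.6°; shift +152.6° → +3.0°.
+3.0° already lies in (−180°, 180°].

3.0°E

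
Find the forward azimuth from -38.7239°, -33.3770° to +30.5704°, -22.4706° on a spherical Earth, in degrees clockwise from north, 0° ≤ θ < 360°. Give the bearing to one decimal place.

10.0°

Δλ = -22.4706 − -33.3770 = 10.9064°.
θ = atan2( sin Δλ · cos φ₂ , cos φ₁ · sin φ₂ − sin φ₁ · cos φ₂ · cos Δλ )
  = atan2(0.16291, 0.92568) = 9.981° → normalised to [0°, 360°): 9.981°.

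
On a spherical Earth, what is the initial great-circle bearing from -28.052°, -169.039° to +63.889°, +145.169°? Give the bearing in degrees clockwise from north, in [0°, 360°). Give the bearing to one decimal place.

Δλ = 145.169 − -169.039 = 314.208°; wrapped into (−180°, 180°]: -45.792°.
θ = atan2( sin Δλ · cos φ₂ , cos φ₁ · sin φ₂ − sin φ₁ · cos φ₂ · cos Δλ )
  = atan2(-0.31548, 0.93677) = -18.612° → normalised to [0°, 360°): 341.388°.

341.4°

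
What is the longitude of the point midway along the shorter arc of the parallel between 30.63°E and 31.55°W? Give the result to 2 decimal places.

Signed shortest Δλ from +30.63° to -31.55° is -62.18°.
Midpoint longitude = +30.63° + (-62.18°)/2 = +30.63° − 31.09° = -0.46°.

0.46°W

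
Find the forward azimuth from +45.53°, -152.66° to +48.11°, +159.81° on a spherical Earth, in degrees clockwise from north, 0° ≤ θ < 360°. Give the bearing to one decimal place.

292.1°

Δλ = 159.81 − -152.66 = 312.47°; wrapped into (−180°, 180°]: -47.53°.
θ = atan2( sin Δλ · cos φ₂ , cos φ₁ · sin φ₂ − sin φ₁ · cos φ₂ · cos Δλ )
  = atan2(-0.49252, 0.19977) = -67.922° → normalised to [0°, 360°): 292.078°.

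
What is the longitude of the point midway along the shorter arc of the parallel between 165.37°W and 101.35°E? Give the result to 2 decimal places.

Signed shortest Δλ from -165.37° to +101.35° is -93.28°.
Midpoint longitude = -165.37° + (-93.28°)/2 = -165.37° − 46.64° = -212.01°.
Normalise into (−180°, 180°]: +147.99°.
(The naïve average (-165.37 + +101.35)/2 = -32.01° is on the wrong side of the globe.)

147.99°E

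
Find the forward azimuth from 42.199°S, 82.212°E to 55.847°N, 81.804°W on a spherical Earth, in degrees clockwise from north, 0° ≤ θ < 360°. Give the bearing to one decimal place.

328.3°

Δλ = -81.804 − 82.212 = -164.016°.
θ = atan2( sin Δλ · cos φ₂ , cos φ₁ · sin φ₂ − sin φ₁ · cos φ₂ · cos Δλ )
  = atan2(-0.15459, 0.25054) = -31.677° → normalised to [0°, 360°): 328.323°.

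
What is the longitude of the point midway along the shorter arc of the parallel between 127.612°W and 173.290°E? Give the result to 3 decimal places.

Signed shortest Δλ from -127.612° to +173.290° is -59.098°.
Midpoint longitude = -127.612° + (-59.098°)/2 = -127.612° − 29.549° = -157.161°.
(The naïve average (-127.612 + +173.290)/2 = 22.839° is on the wrong side of the globe.)

157.161°W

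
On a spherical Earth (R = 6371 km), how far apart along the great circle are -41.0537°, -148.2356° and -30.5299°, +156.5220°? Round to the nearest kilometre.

5032 km

Δλ = 156.5220 − -148.2356 = 304.7576°; wrapped into (−180°, 180°]: -55.2424°.
Δφ = -30.5299 − -41.0537 = 10.5238°.
a = sin²(Δφ/2) + cos φ₁ · cos φ₂ · sin²(Δλ/2) = 0.148029.
c = 2·atan2(√a, √(1−a)) = 0.78986 rad → d = 6371·c ≈ 5032.23 km.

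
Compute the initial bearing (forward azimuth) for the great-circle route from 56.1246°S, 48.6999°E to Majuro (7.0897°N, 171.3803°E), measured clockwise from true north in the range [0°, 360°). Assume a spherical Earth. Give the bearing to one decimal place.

Δλ = 171.3803 − 48.6999 = 122.6804°.
θ = atan2( sin Δλ · cos φ₂ , cos φ₁ · sin φ₂ − sin φ₁ · cos φ₂ · cos Δλ )
  = atan2(0.83526, -0.37607) = 114.240° → normalised to [0°, 360°): 114.240°.

114.2°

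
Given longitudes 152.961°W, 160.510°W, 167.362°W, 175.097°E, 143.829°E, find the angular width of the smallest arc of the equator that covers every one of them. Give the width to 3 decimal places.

Sort the longitudes: -167.362°, -160.510°, -152.961°, +143.829°, +175.097°.
Eastward gaps between consecutive values (wrapping around): 6.852°, 7.549°, 296.790°, 31.268°, 17.541°.
Largest gap = 296.790° ⇒ minimal covering band is its complement: 360° − 296.790° = 63.210°.
Band runs from +143.829° eastward to -152.961°, crossing the antimeridian.

63.210°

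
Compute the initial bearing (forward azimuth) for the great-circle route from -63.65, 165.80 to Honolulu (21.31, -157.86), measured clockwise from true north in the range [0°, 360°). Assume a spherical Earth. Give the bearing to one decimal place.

33.5°

Δλ = -157.86 − 165.80 = -323.66°; wrapped into (−180°, 180°]: 36.34°.
θ = atan2( sin Δλ · cos φ₂ , cos φ₁ · sin φ₂ − sin φ₁ · cos φ₂ · cos Δλ )
  = atan2(0.55206, 0.83377) = 33.509° → normalised to [0°, 360°): 33.509°.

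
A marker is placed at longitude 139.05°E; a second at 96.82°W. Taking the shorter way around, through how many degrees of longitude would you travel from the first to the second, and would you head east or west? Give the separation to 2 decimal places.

124.13° east

Raw difference: -96.82 − 139.05 = -235.87°.
Normalise into (−180°, 180°]: -235.87° + 360° = 124.13°.
Positive ⇒ the second point lies to the east; separation 124.13°.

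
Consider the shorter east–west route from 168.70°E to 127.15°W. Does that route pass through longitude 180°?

Yes

Naïve |-127.15 − 168.70| = 295.85° > 180°, so the shorter arc goes the other way round — across 180°.
Signed shortest Δλ = ((-127.15 − 168.70 + 180) mod 360) − 180 = 64.15°.
Going east by 64.15° from +168.70° passes through 180° before reaching -127.15°.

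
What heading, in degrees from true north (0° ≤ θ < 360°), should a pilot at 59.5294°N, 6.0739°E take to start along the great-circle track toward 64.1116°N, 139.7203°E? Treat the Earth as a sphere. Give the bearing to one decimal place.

23.8°

Δλ = 139.7203 − 6.0739 = 133.6464°.
θ = atan2( sin Δλ · cos φ₂ , cos φ₁ · sin φ₂ − sin φ₁ · cos φ₂ · cos Δλ )
  = atan2(0.31594, 0.71594) = 23.812° → normalised to [0°, 360°): 23.812°.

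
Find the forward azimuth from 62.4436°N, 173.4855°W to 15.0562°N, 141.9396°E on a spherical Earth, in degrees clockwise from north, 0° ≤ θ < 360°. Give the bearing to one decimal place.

234.2°

Δλ = 141.9396 − -173.4855 = 315.4251°; wrapped into (−180°, 180°]: -44.5749°.
θ = atan2( sin Δλ · cos φ₂ , cos φ₁ · sin φ₂ − sin φ₁ · cos φ₂ · cos Δλ )
  = atan2(-0.67775, -0.48967) = -125.848° → normalised to [0°, 360°): 234.152°.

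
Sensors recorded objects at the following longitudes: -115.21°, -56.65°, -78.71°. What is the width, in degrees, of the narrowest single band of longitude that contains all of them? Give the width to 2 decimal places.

58.56°

Sort the longitudes: -115.21°, -78.71°, -56.65°.
Eastward gaps between consecutive values (wrapping around): 36.50°, 22.06°, 301.44°.
Largest gap = 301.44° ⇒ minimal covering band is its complement: 360° − 301.44° = 58.56°.
Band runs from -115.21° eastward to -56.65°.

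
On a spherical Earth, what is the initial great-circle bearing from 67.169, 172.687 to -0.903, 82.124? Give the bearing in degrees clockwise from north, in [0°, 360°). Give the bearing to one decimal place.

Δλ = 82.124 − 172.687 = -90.563°.
θ = atan2( sin Δλ · cos φ₂ , cos φ₁ · sin φ₂ − sin φ₁ · cos φ₂ · cos Δλ )
  = atan2(-0.99983, 0.00294) = -89.832° → normalised to [0°, 360°): 270.168°.

270.2°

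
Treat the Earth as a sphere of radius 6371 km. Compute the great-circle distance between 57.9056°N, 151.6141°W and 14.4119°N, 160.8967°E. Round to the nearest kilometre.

6232 km

Δλ = 160.8967 − -151.6141 = 312.5108°; wrapped into (−180°, 180°]: -47.4892°.
Δφ = 14.4119 − 57.9056 = -43.4937°.
a = sin²(Δφ/2) + cos φ₁ · cos φ₂ · sin²(Δλ/2) = 0.220709.
c = 2·atan2(√a, √(1−a)) = 0.97812 rad → d = 6371·c ≈ 6231.61 km.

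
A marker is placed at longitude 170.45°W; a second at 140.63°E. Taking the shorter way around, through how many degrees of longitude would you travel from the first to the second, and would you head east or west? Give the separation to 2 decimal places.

Raw difference: 140.63 − -170.45 = 311.08°.
Normalise into (−180°, 180°]: 311.08° − 360° = -48.92°.
Negative ⇒ the second point lies to the west; separation 48.92°.

48.92° west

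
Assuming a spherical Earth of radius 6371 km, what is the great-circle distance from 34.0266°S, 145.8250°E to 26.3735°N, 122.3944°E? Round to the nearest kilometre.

Δλ = 122.3944 − 145.8250 = -23.4306°.
Δφ = 26.3735 − -34.0266 = 60.4001°.
a = sin²(Δφ/2) + cos φ₁ · cos φ₂ · sin²(Δλ/2) = 0.283643.
c = 2·atan2(√a, √(1−a)) = 1.12330 rad → d = 6371·c ≈ 7156.51 km.

7157 km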